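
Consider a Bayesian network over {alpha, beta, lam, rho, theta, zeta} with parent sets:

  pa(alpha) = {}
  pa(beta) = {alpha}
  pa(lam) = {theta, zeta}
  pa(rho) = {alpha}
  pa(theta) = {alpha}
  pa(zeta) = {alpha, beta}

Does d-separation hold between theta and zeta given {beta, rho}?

No

Enumerating the 3 paths from theta to zeta and testing each for blocking by {beta, rho}:
Path 1: theta → lam ← zeta
  lam is a collider here and neither lam nor any of its descendants is conditioned on, so the collider stays closed — the path is blocked at lam.
Path 2: theta ← alpha → beta → zeta
  beta is a chain here and beta is conditioned on, so the path is blocked at beta.
Path 3: theta ← alpha → zeta
  alpha is a fork and alpha is not conditioned on — no node blocks this path, so it is active.
Since the path theta ← alpha → zeta is active, theta and zeta are not d-separated given {beta, rho}.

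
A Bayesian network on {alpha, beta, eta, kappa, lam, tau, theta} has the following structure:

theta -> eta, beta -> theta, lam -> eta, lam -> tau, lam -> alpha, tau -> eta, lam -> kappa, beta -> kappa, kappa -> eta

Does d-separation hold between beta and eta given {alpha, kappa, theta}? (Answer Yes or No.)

No — beta and eta are not d-separated given {alpha, kappa, theta}.

Enumerating the 4 paths from beta to eta and testing each for blocking by {alpha, kappa, theta}:
Path 1: beta → kappa → eta
  kappa is a chain here and kappa is conditioned on, so the path is blocked at kappa.
Path 2: beta → kappa ← lam → eta
  kappa is a collider and kappa is conditioned on, which opens it; lam is a fork and lam is not conditioned on — no node blocks this path, so it is active.
Path 3: beta → kappa ← lam → tau → eta
  kappa is a collider and kappa is conditioned on, which opens it; lam is a fork and lam is not conditioned on; tau is a chain and tau is not conditioned on — no node blocks this path, so it is active.
Path 4: beta → theta → eta
  theta is a chain here and theta is conditioned on, so the path is blocked at theta.
At least one path is unblocked, so d-separation fails.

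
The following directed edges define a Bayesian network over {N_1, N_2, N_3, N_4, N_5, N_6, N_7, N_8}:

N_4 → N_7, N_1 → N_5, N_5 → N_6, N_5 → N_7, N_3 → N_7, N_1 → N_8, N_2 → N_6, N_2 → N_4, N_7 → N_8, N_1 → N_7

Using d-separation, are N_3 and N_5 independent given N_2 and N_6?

Yes — N_3 and N_5 are d-separated given {N_2, N_6}.

We examine all 4 paths between N_3 and N_5:
  1. N_3 → N_7 ← N_1 → N_5 — N_7:collider[blocks]; N_1:fork[open] ⇒ blocked
  2. N_3 → N_7 ← N_5 — N_7:collider[blocks] ⇒ blocked
  3. N_3 → N_7 → N_8 ← N_1 → N_5 — N_7:chain[open]; N_8:collider[blocks]; N_1:fork[open] ⇒ blocked
  4. N_3 → N_7 ← N_4 ← N_2 → N_6 ← N_5 — N_7:collider[blocks]; N_4:chain[open]; N_2:fork[blocks]; N_6:collider[open] ⇒ blocked
All paths are blocked; N_3 ⊥ N_5 | {N_2, N_6} holds.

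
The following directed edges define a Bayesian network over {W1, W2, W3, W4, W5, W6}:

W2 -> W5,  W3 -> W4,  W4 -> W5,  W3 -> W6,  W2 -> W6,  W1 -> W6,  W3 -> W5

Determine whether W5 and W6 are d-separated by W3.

No

There are 3 undirected paths between W5 and W6; checking each against the conditioning set {W3}:
Path 1: W5 ← W3 → W6
  W3 is a fork here and W3 is conditioned on, so the path is blocked at W3.
Path 2: W5 ← W4 ← W3 → W6
  W3 is a fork here and W3 is conditioned on, so the path is blocked at W3.
Path 3: W5 ← W2 → W6
  W2 is a fork and W2 is not conditioned on — no node blocks this path, so it is active.
At least one path is unblocked, so d-separation fails.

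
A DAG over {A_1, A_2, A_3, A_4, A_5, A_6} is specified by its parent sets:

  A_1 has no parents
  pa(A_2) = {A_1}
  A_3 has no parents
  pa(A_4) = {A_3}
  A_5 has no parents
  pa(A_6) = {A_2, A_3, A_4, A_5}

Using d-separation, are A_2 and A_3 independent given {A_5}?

Yes

We examine all 2 paths between A_2 and A_3:
  1. A_2 → A_6 ← A_4 ← A_3 — A_6:collider[blocks]; A_4:chain[open] ⇒ blocked
  2. A_2 → A_6 ← A_3 — A_6:collider[blocks] ⇒ blocked
Every path is blocked, so A_2 and A_3 are d-separated given {A_5}.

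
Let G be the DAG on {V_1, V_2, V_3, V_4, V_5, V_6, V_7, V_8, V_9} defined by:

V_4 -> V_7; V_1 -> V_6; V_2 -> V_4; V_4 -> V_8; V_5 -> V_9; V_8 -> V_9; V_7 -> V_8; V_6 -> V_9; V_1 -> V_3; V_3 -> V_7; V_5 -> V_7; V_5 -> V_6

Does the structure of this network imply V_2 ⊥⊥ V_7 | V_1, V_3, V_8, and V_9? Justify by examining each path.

There are 6 undirected paths between V_2 and V_7; checking each against the conditioning set {V_1, V_3, V_8, V_9}:
Path 1: V_2 → V_4 → V_8 → V_9 ← V_6 ← V_1 → V_3 → V_7
  V_8 is a chain here and V_8 is conditioned on, so the path is blocked at V_8.
Path 2: V_2 → V_4 → V_8 → V_9 ← V_6 ← V_5 → V_7
  V_8 is a chain here and V_8 is conditioned on, so the path is blocked at V_8.
Path 3: V_2 → V_4 → V_8 → V_9 ← V_5 → V_6 ← V_1 → V_3 → V_7
  V_8 is a chain here and V_8 is conditioned on, so the path is blocked at V_8.
Path 4: V_2 → V_4 → V_8 → V_9 ← V_5 → V_7
  V_8 is a chain here and V_8 is conditioned on, so the path is blocked at V_8.
Path 5: V_2 → V_4 → V_8 ← V_7
  V_4 is a chain and V_4 is not conditioned on; V_8 is a collider and V_8 is conditioned on, which opens it — no node blocks this path, so it is active.
Path 6: V_2 → V_4 → V_7
  V_4 is a chain and V_4 is not conditioned on — no node blocks this path, so it is active.
At least one path is unblocked, so d-separation fails.

No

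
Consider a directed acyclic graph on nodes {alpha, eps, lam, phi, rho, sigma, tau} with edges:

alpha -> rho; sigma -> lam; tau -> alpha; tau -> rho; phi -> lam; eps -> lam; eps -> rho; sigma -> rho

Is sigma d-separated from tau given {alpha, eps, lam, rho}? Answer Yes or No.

4 paths connect sigma and tau; each must be blocked for d-separation to hold:
Path 1: sigma → lam ← eps → rho ← tau
  eps is a fork here and eps is conditioned on, so the path is blocked at eps.
Path 2: sigma → lam ← eps → rho ← alpha ← tau
  eps is a fork here and eps is conditioned on, so the path is blocked at eps.
Path 3: sigma → rho ← tau
  rho is a collider and rho is conditioned on, which opens it — no node blocks this path, so it is active.
Path 4: sigma → rho ← alpha ← tau
  alpha is a chain here and alpha is conditioned on, so the path is blocked at alpha.
Because an active path exists, sigma and tau are not d-separated.

No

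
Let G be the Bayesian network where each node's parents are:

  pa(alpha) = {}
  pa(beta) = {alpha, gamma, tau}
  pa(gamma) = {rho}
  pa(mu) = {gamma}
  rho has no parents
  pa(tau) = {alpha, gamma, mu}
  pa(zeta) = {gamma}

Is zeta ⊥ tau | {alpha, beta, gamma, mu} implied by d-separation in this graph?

We examine all 4 paths between zeta and tau:
  1. zeta ← gamma → beta ← tau — gamma:fork[blocks]; beta:collider[open] ⇒ blocked
  2. zeta ← gamma → beta ← alpha → tau — gamma:fork[blocks]; beta:collider[open]; alpha:fork[blocks] ⇒ blocked
  3. zeta ← gamma → tau — gamma:fork[blocks] ⇒ blocked
  4. zeta ← gamma → mu → tau — gamma:fork[blocks]; mu:chain[blocks] ⇒ blocked
Since every path is blocked, d-separation holds.

Yes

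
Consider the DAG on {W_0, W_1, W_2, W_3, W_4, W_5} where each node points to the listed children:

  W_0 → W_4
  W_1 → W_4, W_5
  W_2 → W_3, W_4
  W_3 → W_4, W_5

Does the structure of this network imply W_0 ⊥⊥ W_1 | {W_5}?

Yes — W_0 and W_1 are d-separated given {W_5}.

There are 3 undirected paths between W_0 and W_1; checking each against the conditioning set {W_5}:
Path 1: W_0 → W_4 ← W_1
  W_4 is a collider here and neither W_4 nor any of its descendants is conditioned on, so the collider stays closed — the path is blocked at W_4.
Path 2: W_0 → W_4 ← W_2 → W_3 → W_5 ← W_1
  W_4 is a collider here and neither W_4 nor any of its descendants is conditioned on, so the collider stays closed — the path is blocked at W_4.
Path 3: W_0 → W_4 ← W_3 → W_5 ← W_1
  W_4 is a collider here and neither W_4 nor any of its descendants is conditioned on, so the collider stays closed — the path is blocked at W_4.
All paths are blocked; W_0 ⊥ W_1 | {W_5} holds.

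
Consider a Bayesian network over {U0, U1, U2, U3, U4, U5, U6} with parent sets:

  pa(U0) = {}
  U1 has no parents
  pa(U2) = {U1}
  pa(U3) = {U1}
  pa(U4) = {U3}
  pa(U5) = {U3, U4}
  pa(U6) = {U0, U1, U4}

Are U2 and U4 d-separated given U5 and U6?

Enumerating the 3 paths from U2 to U4 and testing each for blocking by {U5, U6}:
Path 1: U2 ← U1 → U6 ← U4
  U1 is a fork and U1 is not conditioned on; U6 is a collider and U6 is conditioned on, which opens it — no node blocks this path, so it is active.
Path 2: U2 ← U1 → U3 → U5 ← U4
  U1 is a fork and U1 is not conditioned on; U3 is a chain and U3 is not conditioned on; U5 is a collider and U5 is conditioned on, which opens it — no node blocks this path, so it is active.
Path 3: U2 ← U1 → U3 → U4
  U1 is a fork and U1 is not conditioned on; U3 is a chain and U3 is not conditioned on — no node blocks this path, so it is active.
Since the path U2 ← U1 → U6 ← U4 is active, U2 and U4 are not d-separated given {U5, U6}.

No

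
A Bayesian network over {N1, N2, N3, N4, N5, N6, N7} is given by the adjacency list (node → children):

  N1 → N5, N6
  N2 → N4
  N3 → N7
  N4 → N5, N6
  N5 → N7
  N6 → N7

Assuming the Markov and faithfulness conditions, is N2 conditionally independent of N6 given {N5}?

No

We examine all 3 paths between N2 and N6:
  1. N2 → N4 → N5 → N7 ← N6 — N4:chain[open]; N5:chain[blocks]; N7:collider[blocks] ⇒ blocked
  2. N2 → N4 → N5 ← N1 → N6 — N4:chain[open]; N5:collider[open]; N1:fork[open] ⇒ active
  3. N2 → N4 → N6 — N4:chain[open] ⇒ active
Since the path N2 → N4 → N5 ← N1 → N6 is active, N2 and N6 are not d-separated given {N5}.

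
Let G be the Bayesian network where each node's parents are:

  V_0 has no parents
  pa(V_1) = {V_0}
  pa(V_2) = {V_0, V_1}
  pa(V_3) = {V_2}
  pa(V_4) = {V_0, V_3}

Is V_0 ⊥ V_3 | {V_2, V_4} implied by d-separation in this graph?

No — V_0 and V_3 are not d-separated given {V_2, V_4}.

We examine all 3 paths between V_0 and V_3:
  1. V_0 → V_2 → V_3 — V_2:chain[blocks] ⇒ blocked
  2. V_0 → V_1 → V_2 → V_3 — V_1:chain[open]; V_2:chain[blocks] ⇒ blocked
  3. V_0 → V_4 ← V_3 — V_4:collider[open] ⇒ active
At least one path is unblocked, so d-separation fails.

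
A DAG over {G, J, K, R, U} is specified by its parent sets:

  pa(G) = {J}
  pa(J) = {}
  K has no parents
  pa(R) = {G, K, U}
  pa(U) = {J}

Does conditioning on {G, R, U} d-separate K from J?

Yes — K and J are d-separated given {G, R, U}.

Enumerating the 2 paths from K to J and testing each for blocking by {G, R, U}:
  1. K → R ← G ← J — R:collider[open]; G:chain[blocks] ⇒ blocked
  2. K → R ← U ← J — R:collider[open]; U:chain[blocks] ⇒ blocked
Every path is blocked, so K and J are d-separated given {G, R, U}.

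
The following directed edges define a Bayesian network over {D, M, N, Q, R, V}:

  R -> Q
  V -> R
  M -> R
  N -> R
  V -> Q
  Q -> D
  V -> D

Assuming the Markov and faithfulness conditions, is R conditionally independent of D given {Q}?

We examine all 4 paths between R and D:
Path 1: R ← V → Q → D
  Q is a chain here and Q is conditioned on, so the path is blocked at Q.
Path 2: R ← V → D
  V is a fork and V is not conditioned on — no node blocks this path, so it is active.
Path 3: R → Q ← V → D
  Q is a collider and Q is conditioned on, which opens it; V is a fork and V is not conditioned on — no node blocks this path, so it is active.
Path 4: R → Q → D
  Q is a chain here and Q is conditioned on, so the path is blocked at Q.
At least one path is unblocked, so d-separation fails.

No — R and D are not d-separated given {Q}.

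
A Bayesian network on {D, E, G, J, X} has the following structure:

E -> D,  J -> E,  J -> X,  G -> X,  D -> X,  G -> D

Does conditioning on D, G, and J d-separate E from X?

Yes

3 paths connect E and X; each must be blocked for d-separation to hold:
  1. E ← J → X — J:fork[blocks] ⇒ blocked
  2. E → D → X — D:chain[blocks] ⇒ blocked
  3. E → D ← G → X — D:collider[open]; G:fork[blocks] ⇒ blocked
Every path is blocked, so E and X are d-separated given {D, G, J}.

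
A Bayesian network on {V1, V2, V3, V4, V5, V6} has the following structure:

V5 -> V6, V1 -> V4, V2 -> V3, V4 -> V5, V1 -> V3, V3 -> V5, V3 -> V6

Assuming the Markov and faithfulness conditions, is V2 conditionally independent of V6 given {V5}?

No

Enumerating the 3 paths from V2 to V6 and testing each for blocking by {V5}:
Path 1: V2 → V3 → V5 → V6
  V5 is a chain here and V5 is conditioned on, so the path is blocked at V5.
Path 2: V2 → V3 → V6
  V3 is a chain and V3 is not conditioned on — no node blocks this path, so it is active.
Path 3: V2 → V3 ← V1 → V4 → V5 → V6
  V5 is a chain here and V5 is conditioned on, so the path is blocked at V5.
Since the path V2 → V3 → V6 is active, V2 and V6 are not d-separated given {V5}.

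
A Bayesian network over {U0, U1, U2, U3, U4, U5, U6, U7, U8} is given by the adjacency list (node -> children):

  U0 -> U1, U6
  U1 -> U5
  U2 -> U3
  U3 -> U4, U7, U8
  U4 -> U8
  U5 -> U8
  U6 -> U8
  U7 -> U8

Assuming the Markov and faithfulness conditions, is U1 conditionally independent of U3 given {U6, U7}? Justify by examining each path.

There are 6 undirected paths between U1 and U3; checking each against the conditioning set {U6, U7}:
  1. U1 ← U0 → U6 → U8 ← U4 ← U3 — U0:fork[open]; U6:chain[blocks]; U8:collider[blocks]; U4:chain[open] ⇒ blocked
  2. U1 ← U0 → U6 → U8 ← U7 ← U3 — U0:fork[open]; U6:chain[blocks]; U8:collider[blocks]; U7:chain[blocks] ⇒ blocked
  3. U1 ← U0 → U6 → U8 ← U3 — U0:fork[open]; U6:chain[blocks]; U8:collider[blocks] ⇒ blocked
  4. U1 → U5 → U8 ← U4 ← U3 — U5:chain[open]; U8:collider[blocks]; U4:chain[open] ⇒ blocked
  5. U1 → U5 → U8 ← U7 ← U3 — U5:chain[open]; U8:collider[blocks]; U7:chain[blocks] ⇒ blocked
  6. U1 → U5 → U8 ← U3 — U5:chain[open]; U8:collider[blocks] ⇒ blocked
Every path is blocked, so U1 and U3 are d-separated given {U6, U7}.

Yes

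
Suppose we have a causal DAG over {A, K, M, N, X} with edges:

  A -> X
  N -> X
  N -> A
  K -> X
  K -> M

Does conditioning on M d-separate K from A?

2 paths connect K and A; each must be blocked for d-separation to hold:
  1. K → X ← A — X:collider[blocks] ⇒ blocked
  2. K → X ← N → A — X:collider[blocks]; N:fork[open] ⇒ blocked
All paths are blocked; K ⊥ A | {M} holds.

Yes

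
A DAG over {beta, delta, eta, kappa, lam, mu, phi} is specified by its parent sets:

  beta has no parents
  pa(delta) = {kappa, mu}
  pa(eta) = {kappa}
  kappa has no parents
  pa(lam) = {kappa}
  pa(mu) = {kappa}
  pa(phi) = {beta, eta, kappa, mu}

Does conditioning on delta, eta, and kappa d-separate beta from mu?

5 paths connect beta and mu; each must be blocked for d-separation to hold:
  1. beta → phi ← kappa → mu — phi:collider[blocks]; kappa:fork[blocks] ⇒ blocked
  2. beta → phi ← kappa → delta ← mu — phi:collider[blocks]; kappa:fork[blocks]; delta:collider[open] ⇒ blocked
  3. beta → phi ← eta ← kappa → mu — phi:collider[blocks]; eta:chain[blocks]; kappa:fork[blocks] ⇒ blocked
  4. beta → phi ← eta ← kappa → delta ← mu — phi:collider[blocks]; eta:chain[blocks]; kappa:fork[blocks]; delta:collider[open] ⇒ blocked
  5. beta → phi ← mu — phi:collider[blocks] ⇒ blocked
Every path is blocked, so beta and mu are d-separated given {delta, eta, kappa}.

Yes — beta and mu are d-separated given {delta, eta, kappa}.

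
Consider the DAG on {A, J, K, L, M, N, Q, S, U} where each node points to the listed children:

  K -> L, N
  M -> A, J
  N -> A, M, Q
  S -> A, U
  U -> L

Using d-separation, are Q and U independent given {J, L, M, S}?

No

There are 3 undirected paths between Q and U; checking each against the conditioning set {J, L, M, S}:
  1. Q ← N → A ← S → U — N:fork[open]; A:collider[blocks]; S:fork[blocks] ⇒ blocked
  2. Q ← N → M → A ← S → U — N:fork[open]; M:chain[blocks]; A:collider[blocks]; S:fork[blocks] ⇒ blocked
  3. Q ← N ← K → L ← U — N:chain[open]; K:fork[open]; L:collider[open] ⇒ active
Since the path Q ← N ← K → L ← U is active, Q and U are not d-separated given {J, L, M, S}.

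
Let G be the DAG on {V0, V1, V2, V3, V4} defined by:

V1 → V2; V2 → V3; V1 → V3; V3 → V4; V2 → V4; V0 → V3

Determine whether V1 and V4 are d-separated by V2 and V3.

We examine all 4 paths between V1 and V4:
  1. V1 → V3 → V4 — V3:chain[blocks] ⇒ blocked
  2. V1 → V3 ← V2 → V4 — V3:collider[open]; V2:fork[blocks] ⇒ blocked
  3. V1 → V2 → V3 → V4 — V2:chain[blocks]; V3:chain[blocks] ⇒ blocked
  4. V1 → V2 → V4 — V2:chain[blocks] ⇒ blocked
All paths are blocked; V1 ⊥ V4 | {V2, V3} holds.

Yes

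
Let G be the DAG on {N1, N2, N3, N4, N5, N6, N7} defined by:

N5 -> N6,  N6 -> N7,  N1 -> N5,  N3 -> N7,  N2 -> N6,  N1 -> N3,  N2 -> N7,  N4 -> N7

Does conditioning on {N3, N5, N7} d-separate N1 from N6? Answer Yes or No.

Yes — N1 and N6 are d-separated given {N3, N5, N7}.

There are 3 undirected paths between N1 and N6; checking each against the conditioning set {N3, N5, N7}:
Path 1: N1 → N5 → N6
  N5 is a chain here and N5 is conditioned on, so the path is blocked at N5.
Path 2: N1 → N3 → N7 ← N2 → N6
  N3 is a chain here and N3 is conditioned on, so the path is blocked at N3.
Path 3: N1 → N3 → N7 ← N6
  N3 is a chain here and N3 is conditioned on, so the path is blocked at N3.
Since every path is blocked, d-separation holds.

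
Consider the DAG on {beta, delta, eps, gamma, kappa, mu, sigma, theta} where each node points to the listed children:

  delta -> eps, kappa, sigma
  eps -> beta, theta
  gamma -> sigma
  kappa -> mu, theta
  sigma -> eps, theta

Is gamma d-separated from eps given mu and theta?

No — gamma and eps are not d-separated given {mu, theta}.

We examine all 5 paths between gamma and eps:
  1. gamma → sigma ← delta → kappa → theta ← eps — sigma:collider[open]; delta:fork[open]; kappa:chain[open]; theta:collider[open] ⇒ active
  2. gamma → sigma ← delta → eps — sigma:collider[open]; delta:fork[open] ⇒ active
  3. gamma → sigma → eps — sigma:chain[open] ⇒ active
  4. gamma → sigma → theta ← kappa ← delta → eps — sigma:chain[open]; theta:collider[open]; kappa:chain[open]; delta:fork[open] ⇒ active
  5. gamma → sigma → theta ← eps — sigma:chain[open]; theta:collider[open] ⇒ active
Because an active path exists, gamma and eps are not d-separated.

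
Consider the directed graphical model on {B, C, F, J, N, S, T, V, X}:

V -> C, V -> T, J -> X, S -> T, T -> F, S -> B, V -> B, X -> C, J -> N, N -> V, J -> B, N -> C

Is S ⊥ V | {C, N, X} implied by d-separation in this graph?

Yes

6 paths connect S and V; each must be blocked for d-separation to hold:
  1. S → T ← V — T:collider[blocks] ⇒ blocked
  2. S → B ← V — B:collider[blocks] ⇒ blocked
  3. S → B ← J → N → V — B:collider[blocks]; J:fork[open]; N:chain[blocks] ⇒ blocked
  4. S → B ← J → N → C ← V — B:collider[blocks]; J:fork[open]; N:chain[blocks]; C:collider[open] ⇒ blocked
  5. S → B ← J → X → C ← V — B:collider[blocks]; J:fork[open]; X:chain[blocks]; C:collider[open] ⇒ blocked
  6. S → B ← J → X → C ← N → V — B:collider[blocks]; J:fork[open]; X:chain[blocks]; C:collider[open]; N:fork[blocks] ⇒ blocked
Every path is blocked, so S and V are d-separated given {C, N, X}.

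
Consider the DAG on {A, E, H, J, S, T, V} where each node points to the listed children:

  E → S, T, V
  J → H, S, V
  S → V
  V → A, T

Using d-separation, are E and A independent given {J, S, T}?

No

Enumerating the 4 paths from E to A and testing each for blocking by {J, S, T}:
  1. E → T ← V → A — T:collider[open]; V:fork[open] ⇒ active
  2. E → V → A — V:chain[open] ⇒ active
  3. E → S ← J → V → A — S:collider[open]; J:fork[blocks]; V:chain[open] ⇒ blocked
  4. E → S → V → A — S:chain[blocks]; V:chain[open] ⇒ blocked
Since the path E → T ← V → A is active, E and A are not d-separated given {J, S, T}.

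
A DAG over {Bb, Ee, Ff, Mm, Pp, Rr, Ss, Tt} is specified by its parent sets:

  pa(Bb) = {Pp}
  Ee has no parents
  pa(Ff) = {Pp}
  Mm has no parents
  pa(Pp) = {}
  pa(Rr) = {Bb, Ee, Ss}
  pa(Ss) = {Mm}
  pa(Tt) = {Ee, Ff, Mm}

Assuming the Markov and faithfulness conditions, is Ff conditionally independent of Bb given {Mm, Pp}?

Enumerating the 3 paths from Ff to Bb and testing each for blocking by {Mm, Pp}:
Path 1: Ff → Tt ← Ee → Rr ← Bb
  Tt is a collider here and neither Tt nor any of its descendants is conditioned on, so the collider stays closed — the path is blocked at Tt.
Path 2: Ff → Tt ← Mm → Ss → Rr ← Bb
  Tt is a collider here and neither Tt nor any of its descendants is conditioned on, so the collider stays closed — the path is blocked at Tt.
Path 3: Ff ← Pp → Bb
  Pp is a fork here and Pp is conditioned on, so the path is blocked at Pp.
Since every path is blocked, d-separation holds.

Yes — Ff and Bb are d-separated given {Mm, Pp}.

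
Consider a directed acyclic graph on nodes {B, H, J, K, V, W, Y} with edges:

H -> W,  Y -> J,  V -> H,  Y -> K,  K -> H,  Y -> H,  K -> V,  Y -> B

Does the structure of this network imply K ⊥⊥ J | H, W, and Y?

Yes

3 paths connect K and J; each must be blocked for d-separation to hold:
  1. K ← Y → J — Y:fork[blocks] ⇒ blocked
  2. K → H ← Y → J — H:collider[open]; Y:fork[blocks] ⇒ blocked
  3. K → V → H ← Y → J — V:chain[open]; H:collider[open]; Y:fork[blocks] ⇒ blocked
All paths are blocked; K ⊥ J | {H, W, Y} holds.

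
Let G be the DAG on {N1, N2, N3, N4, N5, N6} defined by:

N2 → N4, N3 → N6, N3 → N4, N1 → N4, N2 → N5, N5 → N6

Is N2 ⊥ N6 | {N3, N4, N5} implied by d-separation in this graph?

Yes — N2 and N6 are d-separated given {N3, N4, N5}.

2 paths connect N2 and N6; each must be blocked for d-separation to hold:
Path 1: N2 → N5 → N6
  N5 is a chain here and N5 is conditioned on, so the path is blocked at N5.
Path 2: N2 → N4 ← N3 → N6
  N3 is a fork here and N3 is conditioned on, so the path is blocked at N3.
Every path is blocked, so N2 and N6 are d-separated given {N3, N4, N5}.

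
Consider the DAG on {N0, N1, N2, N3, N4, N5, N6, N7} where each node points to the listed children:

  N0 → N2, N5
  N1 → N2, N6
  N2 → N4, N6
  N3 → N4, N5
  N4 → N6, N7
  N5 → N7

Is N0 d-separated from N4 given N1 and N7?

There are 5 undirected paths between N0 and N4; checking each against the conditioning set {N1, N7}:
Path 1: N0 → N2 → N4
  N2 is a chain and N2 is not conditioned on — no node blocks this path, so it is active.
Path 2: N0 → N2 → N6 ← N4
  N6 is a collider here and neither N6 nor any of its descendants is conditioned on, so the collider stays closed — the path is blocked at N6.
Path 3: N0 → N2 ← N1 → N6 ← N4
  N1 is a fork here and N1 is conditioned on, so the path is blocked at N1.
Path 4: N0 → N5 → N7 ← N4
  N5 is a chain and N5 is not conditioned on; N7 is a collider and N7 is conditioned on, which opens it — no node blocks this path, so it is active.
Path 5: N0 → N5 ← N3 → N4
  N5 is a collider and its descendant N7 is conditioned on, which opens it; N3 is a fork and N3 is not conditioned on — no node blocks this path, so it is active.
Because an active path exists, N0 and N4 are not d-separated.

No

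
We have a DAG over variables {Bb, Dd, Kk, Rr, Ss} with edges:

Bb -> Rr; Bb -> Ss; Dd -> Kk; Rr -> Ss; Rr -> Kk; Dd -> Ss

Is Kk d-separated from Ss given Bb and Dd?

There are 3 undirected paths between Kk and Ss; checking each against the conditioning set {Bb, Dd}:
Path 1: Kk ← Rr → Ss
  Rr is a fork and Rr is not conditioned on — no node blocks this path, so it is active.
Path 2: Kk ← Rr ← Bb → Ss
  Bb is a fork here and Bb is conditioned on, so the path is blocked at Bb.
Path 3: Kk ← Dd → Ss
  Dd is a fork here and Dd is conditioned on, so the path is blocked at Dd.
Since the path Kk ← Rr → Ss is active, Kk and Ss are not d-separated given {Bb, Dd}.

No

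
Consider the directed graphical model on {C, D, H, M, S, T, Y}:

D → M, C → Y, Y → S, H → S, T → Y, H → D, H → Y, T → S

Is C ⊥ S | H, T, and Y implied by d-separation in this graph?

Yes — C and S are d-separated given {H, T, Y}.

3 paths connect C and S; each must be blocked for d-separation to hold:
  1. C → Y → S — Y:chain[blocks] ⇒ blocked
  2. C → Y ← H → S — Y:collider[open]; H:fork[blocks] ⇒ blocked
  3. C → Y ← T → S — Y:collider[open]; T:fork[blocks] ⇒ blocked
Every path is blocked, so C and S are d-separated given {H, T, Y}.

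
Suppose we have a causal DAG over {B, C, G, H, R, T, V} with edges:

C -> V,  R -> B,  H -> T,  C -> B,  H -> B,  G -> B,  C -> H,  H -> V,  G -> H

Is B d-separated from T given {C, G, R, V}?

No — B and T are not d-separated given {C, G, R, V}.

4 paths connect B and T; each must be blocked for d-separation to hold:
  1. B ← H → T — H:fork[open] ⇒ active
  2. B ← G → H → T — G:fork[blocks]; H:chain[open] ⇒ blocked
  3. B ← C → H → T — C:fork[blocks]; H:chain[open] ⇒ blocked
  4. B ← C → V ← H → T — C:fork[blocks]; V:collider[open]; H:fork[open] ⇒ blocked
Because an active path exists, B and T are not d-separated.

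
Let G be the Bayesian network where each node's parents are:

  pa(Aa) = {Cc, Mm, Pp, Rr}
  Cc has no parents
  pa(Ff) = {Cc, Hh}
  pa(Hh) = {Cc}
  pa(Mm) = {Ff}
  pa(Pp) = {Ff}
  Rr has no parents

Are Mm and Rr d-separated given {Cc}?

Yes

We examine all 4 paths between Mm and Rr:
Path 1: Mm ← Ff ← Cc → Aa ← Rr
  Cc is a fork here and Cc is conditioned on, so the path is blocked at Cc.
Path 2: Mm ← Ff ← Hh ← Cc → Aa ← Rr
  Cc is a fork here and Cc is conditioned on, so the path is blocked at Cc.
Path 3: Mm ← Ff → Pp → Aa ← Rr
  Aa is a collider here and neither Aa nor any of its descendants is conditioned on, so the collider stays closed — the path is blocked at Aa.
Path 4: Mm → Aa ← Rr
  Aa is a collider here and neither Aa nor any of its descendants is conditioned on, so the collider stays closed — the path is blocked at Aa.
Since every path is blocked, d-separation holds.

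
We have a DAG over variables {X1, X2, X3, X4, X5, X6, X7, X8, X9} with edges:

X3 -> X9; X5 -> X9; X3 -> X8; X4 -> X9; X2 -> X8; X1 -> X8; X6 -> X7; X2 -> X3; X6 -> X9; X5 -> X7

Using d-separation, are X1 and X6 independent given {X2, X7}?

Yes

Enumerating the 4 paths from X1 to X6 and testing each for blocking by {X2, X7}:
Path 1: X1 → X8 ← X3 → X9 ← X6
  X8 is a collider here and neither X8 nor any of its descendants is conditioned on, so the collider stays closed — the path is blocked at X8.
Path 2: X1 → X8 ← X3 → X9 ← X5 → X7 ← X6
  X8 is a collider here and neither X8 nor any of its descendants is conditioned on, so the collider stays closed — the path is blocked at X8.
Path 3: X1 → X8 ← X2 → X3 → X9 ← X6
  X8 is a collider here and neither X8 nor any of its descendants is conditioned on, so the collider stays closed — the path is blocked at X8.
Path 4: X1 → X8 ← X2 → X3 → X9 ← X5 → X7 ← X6
  X8 is a collider here and neither X8 nor any of its descendants is conditioned on, so the collider stays closed — the path is blocked at X8.
All paths are blocked; X1 ⊥ X6 | {X2, X7} holds.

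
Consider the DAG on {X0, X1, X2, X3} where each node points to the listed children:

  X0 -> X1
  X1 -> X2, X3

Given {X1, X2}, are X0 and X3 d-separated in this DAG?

Yes

There is one path between X0 and X3:
Path 1: X0 → X1 → X3
  X1 is a chain here and X1 is conditioned on, so the path is blocked at X1.
All paths are blocked; X0 ⊥ X3 | {X1, X2} holds.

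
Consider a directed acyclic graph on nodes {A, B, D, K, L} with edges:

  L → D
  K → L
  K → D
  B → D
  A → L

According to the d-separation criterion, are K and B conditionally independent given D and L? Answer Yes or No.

No

There are 2 undirected paths between K and B; checking each against the conditioning set {D, L}:
Path 1: K → L → D ← B
  L is a chain here and L is conditioned on, so the path is blocked at L.
Path 2: K → D ← B
  D is a collider and D is conditioned on, which opens it — no node blocks this path, so it is active.
Because an active path exists, K and B are not d-separated.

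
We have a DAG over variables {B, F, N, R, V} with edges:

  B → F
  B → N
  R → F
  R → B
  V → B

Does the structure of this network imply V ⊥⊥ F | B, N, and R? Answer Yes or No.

Enumerating the 2 paths from V to F and testing each for blocking by {B, N, R}:
Path 1: V → B ← R → F
  R is a fork here and R is conditioned on, so the path is blocked at R.
Path 2: V → B → F
  B is a chain here and B is conditioned on, so the path is blocked at B.
Every path is blocked, so V and F are d-separated given {B, N, R}.

Yes — V and F are d-separated given {B, N, R}.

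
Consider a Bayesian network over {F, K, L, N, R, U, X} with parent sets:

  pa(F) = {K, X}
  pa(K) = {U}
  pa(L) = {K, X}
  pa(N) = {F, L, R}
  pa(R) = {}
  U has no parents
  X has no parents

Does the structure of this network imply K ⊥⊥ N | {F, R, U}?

No

Enumerating the 4 paths from K to N and testing each for blocking by {F, R, U}:
  1. K → F ← X → L → N — F:collider[open]; X:fork[open]; L:chain[open] ⇒ active
  2. K → F → N — F:chain[blocks] ⇒ blocked
  3. K → L ← X → F → N — L:collider[blocks]; X:fork[open]; F:chain[blocks] ⇒ blocked
  4. K → L → N — L:chain[open] ⇒ active
Because an active path exists, K and N are not d-separated.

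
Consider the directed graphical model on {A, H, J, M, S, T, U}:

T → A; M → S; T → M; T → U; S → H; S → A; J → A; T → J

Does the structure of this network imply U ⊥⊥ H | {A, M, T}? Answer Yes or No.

Yes

There are 3 undirected paths between U and H; checking each against the conditioning set {A, M, T}:
  1. U ← T → M → S → H — T:fork[blocks]; M:chain[blocks]; S:chain[open] ⇒ blocked
  2. U ← T → A ← S → H — T:fork[blocks]; A:collider[open]; S:fork[open] ⇒ blocked
  3. U ← T → J → A ← S → H — T:fork[blocks]; J:chain[open]; A:collider[open]; S:fork[open] ⇒ blocked
Since every path is blocked, d-separation holds.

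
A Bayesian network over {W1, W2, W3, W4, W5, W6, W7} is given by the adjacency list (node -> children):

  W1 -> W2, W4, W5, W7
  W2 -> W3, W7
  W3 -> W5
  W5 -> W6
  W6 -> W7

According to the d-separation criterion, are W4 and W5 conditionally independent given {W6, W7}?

5 paths connect W4 and W5; each must be blocked for d-separation to hold:
Path 1: W4 ← W1 → W7 ← W2 → W3 → W5
  W1 is a fork and W1 is not conditioned on; W7 is a collider and W7 is conditioned on, which opens it; W2 is a fork and W2 is not conditioned on; W3 is a chain and W3 is not conditioned on — no node blocks this path, so it is active.
Path 2: W4 ← W1 → W7 ← W6 ← W5
  W6 is a chain here and W6 is conditioned on, so the path is blocked at W6.
Path 3: W4 ← W1 → W2 → W3 → W5
  W1 is a fork and W1 is not conditioned on; W2 is a chain and W2 is not conditioned on; W3 is a chain and W3 is not conditioned on — no node blocks this path, so it is active.
Path 4: W4 ← W1 → W2 → W7 ← W6 ← W5
  W6 is a chain here and W6 is conditioned on, so the path is blocked at W6.
Path 5: W4 ← W1 → W5
  W1 is a fork and W1 is not conditioned on — no node blocks this path, so it is active.
Since the path W4 ← W1 → W7 ← W2 → W3 → W5 is active, W4 and W5 are not d-separated given {W6, W7}.

No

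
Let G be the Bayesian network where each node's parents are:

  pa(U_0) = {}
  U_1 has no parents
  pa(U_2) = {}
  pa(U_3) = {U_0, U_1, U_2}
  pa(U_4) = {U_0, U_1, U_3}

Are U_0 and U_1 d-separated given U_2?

We examine all 4 paths between U_0 and U_1:
  1. U_0 → U_4 ← U_1 — U_4:collider[blocks] ⇒ blocked
  2. U_0 → U_4 ← U_3 ← U_1 — U_4:collider[blocks]; U_3:chain[open] ⇒ blocked
  3. U_0 → U_3 → U_4 ← U_1 — U_3:chain[open]; U_4:collider[blocks] ⇒ blocked
  4. U_0 → U_3 ← U_1 — U_3:collider[blocks] ⇒ blocked
Since every path is blocked, d-separation holds.

Yes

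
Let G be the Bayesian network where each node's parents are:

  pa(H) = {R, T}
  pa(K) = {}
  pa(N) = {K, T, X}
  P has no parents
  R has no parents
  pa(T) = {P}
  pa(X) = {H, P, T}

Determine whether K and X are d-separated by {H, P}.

4 paths connect K and X; each must be blocked for d-separation to hold:
Path 1: K → N ← T → X
  N is a collider here and neither N nor any of its descendants is conditioned on, so the collider stays closed — the path is blocked at N.
Path 2: K → N ← T → H → X
  N is a collider here and neither N nor any of its descendants is conditioned on, so the collider stays closed — the path is blocked at N.
Path 3: K → N ← T ← P → X
  N is a collider here and neither N nor any of its descendants is conditioned on, so the collider stays closed — the path is blocked at N.
Path 4: K → N ← X
  N is a collider here and neither N nor any of its descendants is conditioned on, so the collider stays closed — the path is blocked at N.
Since every path is blocked, d-separation holds.

Yes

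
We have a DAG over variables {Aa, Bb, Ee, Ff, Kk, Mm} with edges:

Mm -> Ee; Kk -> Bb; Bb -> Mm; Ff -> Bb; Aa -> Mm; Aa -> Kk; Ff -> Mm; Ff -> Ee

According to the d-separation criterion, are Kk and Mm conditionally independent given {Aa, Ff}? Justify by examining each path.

There are 4 undirected paths between Kk and Mm; checking each against the conditioning set {Aa, Ff}:
Path 1: Kk → Bb ← Ff → Mm
  Bb is a collider here and neither Bb nor any of its descendants is conditioned on, so the collider stays closed — the path is blocked at Bb.
Path 2: Kk → Bb ← Ff → Ee ← Mm
  Bb is a collider here and neither Bb nor any of its descendants is conditioned on, so the collider stays closed — the path is blocked at Bb.
Path 3: Kk → Bb → Mm
  Bb is a chain and Bb is not conditioned on — no node blocks this path, so it is active.
Path 4: Kk ← Aa → Mm
  Aa is a fork here and Aa is conditioned on, so the path is blocked at Aa.
At least one path is unblocked, so d-separation fails.

No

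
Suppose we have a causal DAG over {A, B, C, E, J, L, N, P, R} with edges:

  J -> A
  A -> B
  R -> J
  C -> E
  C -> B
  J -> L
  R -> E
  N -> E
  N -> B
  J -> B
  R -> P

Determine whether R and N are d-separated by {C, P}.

Enumerating the 6 paths from R to N and testing each for blocking by {C, P}:
Path 1: R → J → A → B ← N
  B is a collider here and neither B nor any of its descendants is conditioned on, so the collider stays closed — the path is blocked at B.
Path 2: R → J → A → B ← C → E ← N
  B is a collider here and neither B nor any of its descendants is conditioned on, so the collider stays closed — the path is blocked at B.
Path 3: R → J → B ← N
  B is a collider here and neither B nor any of its descendants is conditioned on, so the collider stays closed — the path is blocked at B.
Path 4: R → J → B ← C → E ← N
  B is a collider here and neither B nor any of its descendants is conditioned on, so the collider stays closed — the path is blocked at B.
Path 5: R → E ← N
  E is a collider here and neither E nor any of its descendants is conditioned on, so the collider stays closed — the path is blocked at E.
Path 6: R → E ← C → B ← N
  E is a collider here and neither E nor any of its descendants is conditioned on, so the collider stays closed — the path is blocked at E.
Every path is blocked, so R and N are d-separated given {C, P}.

Yes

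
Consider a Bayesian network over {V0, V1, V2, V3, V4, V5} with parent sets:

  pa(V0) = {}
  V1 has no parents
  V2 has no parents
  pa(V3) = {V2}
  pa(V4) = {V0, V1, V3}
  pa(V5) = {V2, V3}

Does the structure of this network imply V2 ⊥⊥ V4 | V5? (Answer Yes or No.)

No

We examine all 2 paths between V2 and V4:
Path 1: V2 → V5 ← V3 → V4
  V5 is a collider and V5 is conditioned on, which opens it; V3 is a fork and V3 is not conditioned on — no node blocks this path, so it is active.
Path 2: V2 → V3 → V4
  V3 is a chain and V3 is not conditioned on — no node blocks this path, so it is active.
Because an active path exists, V2 and V4 are not d-separated.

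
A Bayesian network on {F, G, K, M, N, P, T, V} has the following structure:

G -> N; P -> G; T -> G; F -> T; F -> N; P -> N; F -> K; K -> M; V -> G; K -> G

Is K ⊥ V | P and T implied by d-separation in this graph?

We examine all 4 paths between K and V:
  1. K → G ← V — G:collider[blocks] ⇒ blocked
  2. K ← F → T → G ← V — F:fork[open]; T:chain[blocks]; G:collider[blocks] ⇒ blocked
  3. K ← F → N ← G ← V — F:fork[open]; N:collider[blocks]; G:chain[open] ⇒ blocked
  4. K ← F → N ← P → G ← V — F:fork[open]; N:collider[blocks]; P:fork[blocks]; G:collider[blocks] ⇒ blocked
All paths are blocked; K ⊥ V | {P, T} holds.

Yes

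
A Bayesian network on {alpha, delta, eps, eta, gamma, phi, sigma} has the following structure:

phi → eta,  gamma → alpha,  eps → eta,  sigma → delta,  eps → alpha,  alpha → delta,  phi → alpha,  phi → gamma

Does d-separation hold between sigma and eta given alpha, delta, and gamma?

There are 3 undirected paths between sigma and eta; checking each against the conditioning set {alpha, delta, gamma}:
Path 1: sigma → delta ← alpha ← phi → eta
  alpha is a chain here and alpha is conditioned on, so the path is blocked at alpha.
Path 2: sigma → delta ← alpha ← gamma ← phi → eta
  alpha is a chain here and alpha is conditioned on, so the path is blocked at alpha.
Path 3: sigma → delta ← alpha ← eps → eta
  alpha is a chain here and alpha is conditioned on, so the path is blocked at alpha.
All paths are blocked; sigma ⊥ eta | {alpha, delta, gamma} holds.

Yes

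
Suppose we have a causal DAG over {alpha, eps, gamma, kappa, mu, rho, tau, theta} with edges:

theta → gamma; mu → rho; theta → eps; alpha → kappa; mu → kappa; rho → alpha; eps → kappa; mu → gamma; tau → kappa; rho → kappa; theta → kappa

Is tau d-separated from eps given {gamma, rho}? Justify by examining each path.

Yes

Enumerating the 5 paths from tau to eps and testing each for blocking by {gamma, rho}:
  1. tau → kappa ← theta → eps — kappa:collider[blocks]; theta:fork[open] ⇒ blocked
  2. tau → kappa ← rho ← mu → gamma ← theta → eps — kappa:collider[blocks]; rho:chain[blocks]; mu:fork[open]; gamma:collider[open]; theta:fork[open] ⇒ blocked
  3. tau → kappa ← mu → gamma ← theta → eps — kappa:collider[blocks]; mu:fork[open]; gamma:collider[open]; theta:fork[open] ⇒ blocked
  4. tau → kappa ← eps — kappa:collider[blocks] ⇒ blocked
  5. tau → kappa ← alpha ← rho ← mu → gamma ← theta → eps — kappa:collider[blocks]; alpha:chain[open]; rho:chain[blocks]; mu:fork[open]; gamma:collider[open]; theta:fork[open] ⇒ blocked
Since every path is blocked, d-separation holds.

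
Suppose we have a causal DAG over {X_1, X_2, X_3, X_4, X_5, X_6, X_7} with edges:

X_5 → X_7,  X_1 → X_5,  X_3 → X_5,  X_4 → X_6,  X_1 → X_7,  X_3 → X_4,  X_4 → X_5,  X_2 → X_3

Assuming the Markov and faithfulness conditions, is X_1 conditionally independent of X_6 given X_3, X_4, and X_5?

Yes

4 paths connect X_1 and X_6; each must be blocked for d-separation to hold:
Path 1: X_1 → X_7 ← X_5 ← X_3 → X_4 → X_6
  X_7 is a collider here and neither X_7 nor any of its descendants is conditioned on, so the collider stays closed — the path is blocked at X_7.
Path 2: X_1 → X_7 ← X_5 ← X_4 → X_6
  X_7 is a collider here and neither X_7 nor any of its descendants is conditioned on, so the collider stays closed — the path is blocked at X_7.
Path 3: X_1 → X_5 ← X_3 → X_4 → X_6
  X_3 is a fork here and X_3 is conditioned on, so the path is blocked at X_3.
Path 4: X_1 → X_5 ← X_4 → X_6
  X_4 is a fork here and X_4 is conditioned on, so the path is blocked at X_4.
All paths are blocked; X_1 ⊥ X_6 | {X_3, X_4, X_5} holds.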